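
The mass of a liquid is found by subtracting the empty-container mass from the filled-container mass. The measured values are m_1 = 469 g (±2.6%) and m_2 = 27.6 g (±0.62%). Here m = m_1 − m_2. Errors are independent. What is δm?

Sums and differences: (δm)² = Σ (cᵢ δxᵢ)².
  (δm_1)² = 149;  (δm_2)² = 0.0293
δm = √(149) = 12.2 g

12.2 g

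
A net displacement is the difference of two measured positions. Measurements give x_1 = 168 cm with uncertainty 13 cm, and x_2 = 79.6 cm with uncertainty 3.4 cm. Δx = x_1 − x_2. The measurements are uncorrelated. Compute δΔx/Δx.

Sums and differences: (δΔx)² = Σ (cᵢ δxᵢ)².
  (δx_1)² = 169;  (δx_2)² = 11.6
δΔx = √(181) = 13.4 cm
Δx = 88.4 cm, so δΔx/Δx = 13.4/88.4 = 0.152.

0.152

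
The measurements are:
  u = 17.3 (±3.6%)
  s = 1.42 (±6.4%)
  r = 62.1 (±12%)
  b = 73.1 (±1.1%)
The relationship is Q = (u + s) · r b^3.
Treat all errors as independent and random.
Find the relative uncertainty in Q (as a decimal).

Let w = u + s = 18.7. δw = √(δu² + δs²) = √(0.388 + 0.00826) = 0.629, so δw/w = 0.0336.
Q is then a monomial in w, r, b:
δQ/Q = √((δw/w)² + (1·δr/r)² + (3·δb/b)²) = √(0.00113 + 0.0144 + 0.00109) = 0.129

0.129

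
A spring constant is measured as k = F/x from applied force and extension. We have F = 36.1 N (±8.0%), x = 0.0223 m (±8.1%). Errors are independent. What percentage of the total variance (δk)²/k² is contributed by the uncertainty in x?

50.6%

(δk/k)² = (1·δF/F)² + (-1·δx/x)²
  F term: (1×0.0800)² = 0.00640
  x term: (-1×0.0810)² = 0.00656
Total = 0.0130. Share from x = 0.00656/0.0130 = 0.506.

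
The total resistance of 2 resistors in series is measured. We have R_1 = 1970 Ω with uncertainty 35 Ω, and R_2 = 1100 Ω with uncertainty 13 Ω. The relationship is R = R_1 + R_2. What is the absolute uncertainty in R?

37.3 Ω

For a sum/difference, combine absolute errors in quadrature:
  (δR_1)² = 1220;  (δR_2)² = 169
δR = √(1390) = 37.3 Ω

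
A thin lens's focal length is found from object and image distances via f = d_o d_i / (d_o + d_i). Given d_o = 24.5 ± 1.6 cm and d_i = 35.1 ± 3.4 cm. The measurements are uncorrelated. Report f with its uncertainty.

∂f/∂d_o = (d_i/(d_o+d_i))² = 0.347;  ∂f/∂d_i = (d_o/(d_o+d_i))² = 0.169
δf = √((∂f/∂d_o · δd_o)² + (∂f/∂d_i · δd_i)²) = √(0.308 + 0.330) = 0.799 cm
f = 14.4 cm.

14.4 ± 0.799 cm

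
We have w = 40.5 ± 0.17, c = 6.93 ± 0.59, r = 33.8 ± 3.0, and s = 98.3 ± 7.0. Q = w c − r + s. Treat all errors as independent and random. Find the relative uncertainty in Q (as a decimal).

0.0727

Let p = w·c = 281. δp/p = √((1·δw/w)² + (1·δc/c)²) = √(1.76e-05 + 0.00725) = 0.0852, so δp = 23.9.
Q = p − r + s: δQ = √(δp² + δr² + δs²) = √(572 + 9.00 + 49.0) = 25.1
Q = 345, so δQ/Q = 25.1/345 = 0.0727.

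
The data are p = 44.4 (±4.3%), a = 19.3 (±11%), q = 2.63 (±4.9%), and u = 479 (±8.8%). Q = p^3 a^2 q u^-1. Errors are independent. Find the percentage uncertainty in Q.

27.4%

Since Q is a product/quotient, work with relative uncertainties:
  (3·δp/p)² = (3×0.0430)² = 0.0166;  (2·δa/a)² = (2×0.110)² = 0.0484;  (1·δq/q)² = (1×0.0490)² = 0.00240;  (-1·δu/u)² = (-1×0.0880)² = 0.00774
δQ/Q = √(0.0752) = 0.274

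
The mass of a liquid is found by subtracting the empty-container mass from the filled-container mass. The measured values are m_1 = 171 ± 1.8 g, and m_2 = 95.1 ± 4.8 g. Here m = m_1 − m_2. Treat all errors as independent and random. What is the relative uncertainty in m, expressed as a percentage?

6.75%

Each term contributes (cᵢ δxᵢ)² to (δm)²:
  (δm_1)² = 3.24;  (δm_2)² = 23.0
δm = √(26.3) = 5.13 g
m = 75.9 g, so δm/m = 5.13/75.9 = 0.0675.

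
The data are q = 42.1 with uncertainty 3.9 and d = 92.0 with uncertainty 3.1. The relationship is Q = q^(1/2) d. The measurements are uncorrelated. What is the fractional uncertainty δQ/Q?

0.0573

For a monomial Q ∝ q^(1/2), d, fractional errors add in quadrature:
  (½·δq/q)² = (0.5×0.0926)² = 0.00215;  (1·δd/d)² = (1×0.0337)² = 0.00114
δQ/Q = √(0.00328) = 0.0573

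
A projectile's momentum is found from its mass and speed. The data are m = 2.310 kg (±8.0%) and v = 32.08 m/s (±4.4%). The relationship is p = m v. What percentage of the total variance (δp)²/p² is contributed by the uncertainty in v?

23.2%

(δp/p)² = (1·δm/m)² + (1·δv/v)²
  m term: (1×0.0800)² = 0.00640
  v term: (1×0.0440)² = 0.00194
Total = 0.00834. Share from v = 0.00194/0.00834 = 0.232.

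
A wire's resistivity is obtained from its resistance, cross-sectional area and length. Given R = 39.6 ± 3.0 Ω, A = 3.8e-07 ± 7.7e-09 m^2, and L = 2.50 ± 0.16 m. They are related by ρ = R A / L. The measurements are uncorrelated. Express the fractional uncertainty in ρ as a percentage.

Each factor contributes (exponent × relative error)² to (δρ/ρ)²:
  (1·δR/R)² = (1×0.0758)² = 0.00574;  (1·δA/A)² = (1×0.0203)² = 0.000411;  (-1·δL/L)² = (-1×0.0640)² = 0.00410
δρ/ρ = √(0.0102) = 0.101

10.1%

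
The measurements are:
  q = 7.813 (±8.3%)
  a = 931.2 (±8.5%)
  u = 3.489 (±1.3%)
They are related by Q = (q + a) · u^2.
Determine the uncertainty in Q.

1010

Let w = q + a = 939.0. δw = √(δq² + δa²) = √(0.421 + 6270) = 79.2, so δw/w = 0.0843.
Q is then a monomial in w, u:
δQ/Q = √((δw/w)² + (2·δu/u)²) = √(0.00711 + 0.000676) = 0.0882
Q = 11430, so δQ = 0.0882 × 11430 = 1010.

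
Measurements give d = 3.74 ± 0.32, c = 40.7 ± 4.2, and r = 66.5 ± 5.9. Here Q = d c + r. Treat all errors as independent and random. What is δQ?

21.2

Let p = d·c = 152. δp/p = √((1·δd/d)² + (1·δc/c)²) = √(0.00732 + 0.0106) = 0.134, so δp = 20.4.
Q = p + r: δQ = √(δp² + δr²) = √(416 + 34.8) = 21.2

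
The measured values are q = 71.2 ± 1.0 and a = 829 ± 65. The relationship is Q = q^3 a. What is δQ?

Q is a product of powers, so relative uncertainties combine in quadrature:
  (3·δq/q)² = (3×0.0140)² = 0.00178;  (1·δa/a)² = (1×0.0784)² = 0.00615
δQ/Q = √(0.00792) = 0.0890
Q = 2.99e+08, so δQ = 0.0890 × 2.99e+08 = 2.66e+07.

2.66e+07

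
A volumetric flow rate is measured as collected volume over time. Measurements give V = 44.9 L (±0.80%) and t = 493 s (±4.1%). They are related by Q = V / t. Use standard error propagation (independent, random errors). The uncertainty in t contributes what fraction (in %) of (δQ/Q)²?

96.3%

(δQ/Q)² = (1·δV/V)² + (-1·δt/t)²
  V term: (1×0.00800)² = 6.4e-05
  t term: (-1×0.0410)² = 0.00168
Total = 0.00174. Share from t = 0.00168/0.00174 = 0.963.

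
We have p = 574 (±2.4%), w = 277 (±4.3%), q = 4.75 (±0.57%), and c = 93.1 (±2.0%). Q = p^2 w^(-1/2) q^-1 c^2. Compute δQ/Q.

Each factor contributes (exponent × relative error)² to (δQ/Q)²:
  (2·δp/p)² = (2×0.0240)² = 0.00230;  (−½·δw/w)² = (-0.5×0.0430)² = 0.000462;  (-1·δq/q)² = (-1×0.00570)² = 3.25e-05;  (2·δc/c)² = (2×0.0200)² = 0.00160
δQ/Q = √(0.00440) = 0.0663

0.0663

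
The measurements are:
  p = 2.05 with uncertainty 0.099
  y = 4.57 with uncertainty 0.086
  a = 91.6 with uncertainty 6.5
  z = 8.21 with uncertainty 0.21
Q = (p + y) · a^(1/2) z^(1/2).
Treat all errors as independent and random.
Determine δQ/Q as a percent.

Let u = p + y = 6.62. δu = √(δp² + δy²) = √(0.00980 + 0.00740) = 0.131, so δu/u = 0.0198.
Q is then a monomial in u, a, z:
δQ/Q = √((δu/u)² + (½·δa/a)² + (½·δz/z)²) = √(0.000392 + 0.00126 + 0.000164) = 0.0426

4.26%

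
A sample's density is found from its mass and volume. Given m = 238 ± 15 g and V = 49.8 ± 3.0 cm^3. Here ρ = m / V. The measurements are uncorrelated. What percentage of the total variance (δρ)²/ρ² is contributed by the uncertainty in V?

47.7%

(δρ/ρ)² = (1·δm/m)² + (-1·δV/V)²
  m term: (1×0.0630)² = 0.00397
  V term: (-1×0.0602)² = 0.00363
Total = 0.00760. Share from V = 0.00363/0.00760 = 0.477.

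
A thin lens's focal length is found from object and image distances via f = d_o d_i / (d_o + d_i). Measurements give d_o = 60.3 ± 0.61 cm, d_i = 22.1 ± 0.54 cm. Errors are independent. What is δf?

∂f/∂d_o = (d_i/(d_o+d_i))² = 0.0719;  ∂f/∂d_i = (d_o/(d_o+d_i))² = 0.536
δf = √((∂f/∂d_o · δd_o)² + (∂f/∂d_i · δd_i)²) = √(0.00193 + 0.0836) = 0.292 cm

0.292 cm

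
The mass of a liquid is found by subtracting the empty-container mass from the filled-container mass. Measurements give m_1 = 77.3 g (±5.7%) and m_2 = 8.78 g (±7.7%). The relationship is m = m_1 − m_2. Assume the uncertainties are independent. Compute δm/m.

0.0651

Sums and differences: (δm)² = Σ (cᵢ δxᵢ)².
  (δm_1)² = 19.4;  (δm_2)² = 0.457
δm = √(19.9) = 4.46 g
m = 68.5 g, so δm/m = 4.46/68.5 = 0.0651.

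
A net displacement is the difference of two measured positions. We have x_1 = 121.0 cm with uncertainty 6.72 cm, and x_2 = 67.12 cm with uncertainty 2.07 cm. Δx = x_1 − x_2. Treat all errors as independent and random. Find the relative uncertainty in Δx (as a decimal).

0.131

Δx is a linear combination, so absolute uncertainties add in quadrature:
  (δx_1)² = 45.2;  (δx_2)² = 4.28
δΔx = √(49.4) = 7.03 cm
Δx = 53.88 cm, so δΔx/Δx = 7.03/53.88 = 0.131.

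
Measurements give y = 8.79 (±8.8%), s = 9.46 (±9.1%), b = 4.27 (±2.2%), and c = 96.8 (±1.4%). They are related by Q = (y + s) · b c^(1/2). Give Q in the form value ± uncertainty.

Let u = y + s = 18.2. δu = √(δy² + δs²) = √(0.598 + 0.741) = 1.16, so δu/u = 0.0634.
Q is then a monomial in u, b, c:
δQ/Q = √((δu/u)² + (1·δb/b)² + (½·δc/c)²) = √(0.00402 + 0.000484 + 4.9e-05) = 0.0675
Q = 767, so δQ = 0.0675 × 767 = 51.7.

767 ± 51.7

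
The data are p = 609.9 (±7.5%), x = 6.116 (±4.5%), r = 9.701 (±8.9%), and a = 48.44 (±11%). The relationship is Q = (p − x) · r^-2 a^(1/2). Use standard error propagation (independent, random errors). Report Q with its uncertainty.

44.65 ± 8.98

Let u = p − x = 603.8. δu = √(δp² + δx²) = √(2090 + 0.0757) = 45.7, so δu/u = 0.0758.
Q is then a monomial in u, r, a:
δQ/Q = √((δu/u)² + (-2·δr/r)² + (½·δa/a)²) = √(0.00574 + 0.0317 + 0.00302) = 0.201
Q = 44.65, so δQ = 0.201 × 44.65 = 8.98.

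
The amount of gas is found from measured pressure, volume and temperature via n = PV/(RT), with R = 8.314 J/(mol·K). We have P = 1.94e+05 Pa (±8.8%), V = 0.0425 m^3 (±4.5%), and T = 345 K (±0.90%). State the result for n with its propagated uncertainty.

n is a product of powers, so relative uncertainties combine in quadrature:
  (1·δP/P)² = (1×0.0880)² = 0.00774;  (1·δV/V)² = (1×0.0450)² = 0.00202;  (-1·δT/T)² = (-1×0.00900)² = 8.1e-05
δn/n = √(0.00985) = 0.0992
n = 2.87 mol, so δn = 0.0992 × 2.87 = 0.285 mol.

2.87 ± 0.285 mol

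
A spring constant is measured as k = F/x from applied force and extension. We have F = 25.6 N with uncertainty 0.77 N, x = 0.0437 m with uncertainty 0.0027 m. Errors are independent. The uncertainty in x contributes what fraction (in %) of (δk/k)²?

(δk/k)² = (1·δF/F)² + (-1·δx/x)²
  F term: (1×0.0301)² = 0.000905
  x term: (-1×0.0618)² = 0.00382
Total = 0.00472. Share from x = 0.00382/0.00472 = 0.808.

80.8%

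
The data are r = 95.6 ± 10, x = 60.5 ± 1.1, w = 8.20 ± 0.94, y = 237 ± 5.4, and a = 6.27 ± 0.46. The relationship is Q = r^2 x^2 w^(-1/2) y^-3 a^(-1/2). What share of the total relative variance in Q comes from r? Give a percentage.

(δQ/Q)² = (2·δr/r)² + (2·δx/x)² + (−½·δw/w)² + (-3·δy/y)² + (−½·δa/a)²
  r term: (2×0.105)² = 0.0438
  x term: (2×0.0182)² = 0.00132
  w term: (-0.5×0.115)² = 0.00329
  y term: (-3×0.0228)² = 0.00467
  a term: (-0.5×0.0734)² = 0.00135
Total = 0.0544. Share from r = 0.0438/0.0544 = 0.805.

80.5%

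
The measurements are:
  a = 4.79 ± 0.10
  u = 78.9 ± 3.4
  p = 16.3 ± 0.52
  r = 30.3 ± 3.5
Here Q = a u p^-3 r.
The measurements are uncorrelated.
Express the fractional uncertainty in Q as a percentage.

Products/powers → add relative errors in quadrature, weighted by exponent:
  (1·δa/a)² = (1×0.0209)² = 0.000436;  (1·δu/u)² = (1×0.0431)² = 0.00186;  (-3·δp/p)² = (-3×0.0319)² = 0.00916;  (1·δr/r)² = (1×0.116)² = 0.0133
δQ/Q = √(0.0248) = 0.157

15.7%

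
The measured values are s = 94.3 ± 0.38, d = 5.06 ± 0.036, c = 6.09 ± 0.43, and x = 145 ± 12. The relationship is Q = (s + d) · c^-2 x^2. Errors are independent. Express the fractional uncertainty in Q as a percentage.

21.8%

Let u = s + d = 99.4. δu = √(δs² + δd²) = √(0.144 + 0.00130) = 0.382, so δu/u = 0.00384.
Q is then a monomial in u, c, x:
δQ/Q = √((δu/u)² + (-2·δc/c)² + (2·δx/x)²) = √(1.48e-05 + 0.0199 + 0.0274) = 0.218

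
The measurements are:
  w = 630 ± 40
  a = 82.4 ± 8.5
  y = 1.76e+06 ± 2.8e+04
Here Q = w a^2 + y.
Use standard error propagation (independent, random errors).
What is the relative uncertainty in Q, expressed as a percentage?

15.3%

Let p = w·a^2 = 4.28e+06. δp/p = √((1·δw/w)² + (2·δa/a)²) = √(0.00403 + 0.0426) = 0.216, so δp = 9.23e+05.
Q = p + y: δQ = √(δp² + δy²) = √(8.53e+11 + 7.84e+08) = 9.24e+05
Q = 6.04e+06, so δQ/Q = 9.24e+05/6.04e+06 = 0.153.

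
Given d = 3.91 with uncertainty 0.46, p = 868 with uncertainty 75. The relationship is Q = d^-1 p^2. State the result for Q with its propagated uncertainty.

Products/powers → add relative errors in quadrature, weighted by exponent:
  (-1·δd/d)² = (-1×0.118)² = 0.0138;  (2·δp/p)² = (2×0.0864)² = 0.0299
δQ/Q = √(0.0437) = 0.209
Q = 1.93e+05, so δQ = 0.209 × 1.93e+05 = 40300.

(1.93 ± 0.403) × 10^5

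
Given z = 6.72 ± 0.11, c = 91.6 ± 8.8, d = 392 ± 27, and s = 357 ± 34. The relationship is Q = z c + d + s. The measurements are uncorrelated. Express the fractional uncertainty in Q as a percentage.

Let p = z·c = 616. δp/p = √((1·δz/z)² + (1·δc/c)²) = √(0.000268 + 0.00923) = 0.0975, so δp = 60.0.
Q = p + d + s: δQ = √(δp² + δd² + δs²) = √(3600 + 729 + 1160) = 74.1
Q = 1360, so δQ/Q = 74.1/1360 = 0.0543.

5.43%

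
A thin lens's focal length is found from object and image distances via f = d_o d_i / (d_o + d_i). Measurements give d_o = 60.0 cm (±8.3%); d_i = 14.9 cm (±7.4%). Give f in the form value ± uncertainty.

11.9 ± 0.734 cm

∂f/∂d_o = (d_i/(d_o+d_i))² = 0.0396;  ∂f/∂d_i = (d_o/(d_o+d_i))² = 0.642
δf = √((∂f/∂d_o · δd_o)² + (∂f/∂d_i · δd_i)²) = √(0.0388 + 0.501) = 0.734 cm
f = 11.9 cm.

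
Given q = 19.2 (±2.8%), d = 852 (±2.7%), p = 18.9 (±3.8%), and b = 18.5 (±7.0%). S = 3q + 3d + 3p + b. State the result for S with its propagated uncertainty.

2690 ± 69.1

Absolute uncertainties add in quadrature for a linear combination:
  (3·δq)² = 2.60;  (3·δd)² = 4760;  (3·δp)² = 4.64;  (δb)² = 1.68
δS = √(4770) = 69.1
S = 2690.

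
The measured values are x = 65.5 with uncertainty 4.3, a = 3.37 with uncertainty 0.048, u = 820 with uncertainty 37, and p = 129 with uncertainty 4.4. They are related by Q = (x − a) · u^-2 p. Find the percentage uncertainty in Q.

Let w = x − a = 62.1. δw = √(δx² + δa²) = √(18.5 + 0.00230) = 4.30, so δw/w = 0.0692.
Q is then a monomial in w, u, p:
δQ/Q = √((δw/w)² + (-2·δu/u)² + (1·δp/p)²) = √(0.00479 + 0.00814 + 0.00116) = 0.119

11.9%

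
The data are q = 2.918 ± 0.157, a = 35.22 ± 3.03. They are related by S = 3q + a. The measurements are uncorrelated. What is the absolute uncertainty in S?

3.07

Absolute uncertainties add in quadrature for a linear combination:
  (3·δq)² = 0.222;  (δa)² = 9.18
δS = √(9.40) = 3.07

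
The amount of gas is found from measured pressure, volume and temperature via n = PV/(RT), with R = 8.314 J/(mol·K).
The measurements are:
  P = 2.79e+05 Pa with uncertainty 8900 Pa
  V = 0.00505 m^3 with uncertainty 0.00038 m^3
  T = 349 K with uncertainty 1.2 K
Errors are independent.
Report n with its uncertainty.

Products/powers → add relative errors in quadrature, weighted by exponent:
  (1·δP/P)² = (1×0.0319)² = 0.00102;  (1·δV/V)² = (1×0.0752)² = 0.00566;  (-1·δT/T)² = (-1×0.00344)² = 1.18e-05
δn/n = √(0.00669) = 0.0818
n = 0.486 mol, so δn = 0.0818 × 0.486 = 0.0397 mol.

0.486 ± 0.0397 mol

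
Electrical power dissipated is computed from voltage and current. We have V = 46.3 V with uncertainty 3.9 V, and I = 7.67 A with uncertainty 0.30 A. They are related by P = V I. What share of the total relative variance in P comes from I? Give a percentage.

(δP/P)² = (1·δV/V)² + (1·δI/I)²
  V term: (1×0.0842)² = 0.00710
  I term: (1×0.0391)² = 0.00153
Total = 0.00863. Share from I = 0.00153/0.00863 = 0.177.

17.7%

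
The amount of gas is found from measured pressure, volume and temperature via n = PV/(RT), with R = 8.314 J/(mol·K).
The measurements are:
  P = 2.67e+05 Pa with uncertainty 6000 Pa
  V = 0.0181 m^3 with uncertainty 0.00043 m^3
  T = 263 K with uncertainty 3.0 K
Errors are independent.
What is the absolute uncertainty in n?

Products/powers → add relative errors in quadrature, weighted by exponent:
  (1·δP/P)² = (1×0.0225)² = 0.000505;  (1·δV/V)² = (1×0.0238)² = 0.000564;  (-1·δT/T)² = (-1×0.0114)² = 0.000130
δn/n = √(0.00120) = 0.0346
n = 2.21 mol, so δn = 0.0346 × 2.21 = 0.0765 mol.

0.0765 mol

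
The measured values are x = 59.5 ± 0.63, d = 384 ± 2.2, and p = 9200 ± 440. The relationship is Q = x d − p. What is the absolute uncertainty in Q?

Let w = x·d = 22800. δw/w = √((1·δx/x)² + (1·δd/d)²) = √(0.000112 + 3.28e-05) = 0.0120, so δw = 275.
Q = w − p: δQ = √(δw² + δp²) = √(75700 + 1.94e+05) = 519

519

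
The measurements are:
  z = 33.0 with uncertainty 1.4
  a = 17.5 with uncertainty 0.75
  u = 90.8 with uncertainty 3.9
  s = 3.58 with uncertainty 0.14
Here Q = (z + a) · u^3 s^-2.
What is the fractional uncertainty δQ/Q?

0.154

Let w = z + a = 50.5. δw = √(δz² + δa²) = √(1.96 + 0.562) = 1.59, so δw/w = 0.0315.
Q is then a monomial in w, u, s:
δQ/Q = √((δw/w)² + (3·δu/u)² + (-2·δs/s)²) = √(0.000989 + 0.0166 + 0.00612) = 0.154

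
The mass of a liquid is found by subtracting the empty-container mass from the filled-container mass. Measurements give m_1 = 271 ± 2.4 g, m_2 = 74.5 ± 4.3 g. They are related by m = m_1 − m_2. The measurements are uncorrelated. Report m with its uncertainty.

m is a linear combination, so absolute uncertainties add in quadrature:
  (δm_1)² = 5.76;  (δm_2)² = 18.5
δm = √(24.2) = 4.92 g
m = 196 g.

196 ± 4.92 g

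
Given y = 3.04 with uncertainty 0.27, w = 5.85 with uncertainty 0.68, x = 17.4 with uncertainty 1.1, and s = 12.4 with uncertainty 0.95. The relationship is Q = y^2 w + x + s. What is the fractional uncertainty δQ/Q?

0.138

Let p = y^2·w = 54.1. δp/p = √((2·δy/y)² + (1·δw/w)²) = √(0.0316 + 0.0135) = 0.212, so δp = 11.5.
Q = p + x + s: δQ = √(δp² + δx² + δs²) = √(132 + 1.21 + 0.902) = 11.6
Q = 83.9, so δQ/Q = 11.6/83.9 = 0.138.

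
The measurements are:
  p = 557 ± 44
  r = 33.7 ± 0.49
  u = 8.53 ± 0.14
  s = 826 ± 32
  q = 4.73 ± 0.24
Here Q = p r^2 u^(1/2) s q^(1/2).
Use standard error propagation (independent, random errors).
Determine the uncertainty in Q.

3.2e+08

Each factor contributes (exponent × relative error)² to (δQ/Q)²:
  (1·δp/p)² = (1×0.0790)² = 0.00624;  (2·δr/r)² = (2×0.0145)² = 0.000846;  (½·δu/u)² = (0.5×0.0164)² = 6.73e-05;  (1·δs/s)² = (1×0.0387)² = 0.00150;  (½·δq/q)² = (0.5×0.0507)² = 0.000644
δQ/Q = √(0.00930) = 0.0964
Q = 3.32e+09, so δQ = 0.0964 × 3.32e+09 = 3.2e+08.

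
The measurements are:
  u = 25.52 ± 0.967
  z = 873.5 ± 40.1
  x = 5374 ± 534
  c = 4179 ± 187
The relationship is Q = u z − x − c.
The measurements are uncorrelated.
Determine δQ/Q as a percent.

11.3%

Let p = u·z = 22290. δp/p = √((1·δu/u)² + (1·δz/z)²) = √(0.00144 + 0.00211) = 0.0595, so δp = 1330.
Q = p − x − c: δQ = √(δp² + δx² + δc²) = √(1.76e+06 + 2.85e+05 + 35000) = 1440
Q = 12740, so δQ/Q = 1440/12740 = 0.113.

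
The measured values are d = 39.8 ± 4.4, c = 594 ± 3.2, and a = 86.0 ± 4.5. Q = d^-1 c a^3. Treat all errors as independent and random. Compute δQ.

1.82e+06

Relative error in a monomial: (δQ/Q)² = Σ (nᵢ · δxᵢ/xᵢ)².
  (-1·δd/d)² = (-1×0.111)² = 0.0122;  (1·δc/c)² = (1×0.00539)² = 2.9e-05;  (3·δa/a)² = (3×0.0523)² = 0.0246
δQ/Q = √(0.0369) = 0.192
Q = 9.49e+06, so δQ = 0.192 × 9.49e+06 = 1.82e+06.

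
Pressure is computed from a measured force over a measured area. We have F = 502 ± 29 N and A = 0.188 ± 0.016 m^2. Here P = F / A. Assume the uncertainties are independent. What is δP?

Since P is a product/quotient, work with relative uncertainties:
  (1·δF/F)² = (1×0.0578)² = 0.00334;  (-1·δA/A)² = (-1×0.0851)² = 0.00724
δP/P = √(0.0106) = 0.103
P = 2670 Pa, so δP = 0.103 × 2670 = 275 Pa.

275 Pa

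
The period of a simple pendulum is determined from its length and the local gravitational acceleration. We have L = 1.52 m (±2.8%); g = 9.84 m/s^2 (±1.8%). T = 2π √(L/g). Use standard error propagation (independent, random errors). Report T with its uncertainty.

T is a product of powers, so relative uncertainties combine in quadrature:
  (½·δL/L)² = (0.5×0.0280)² = 0.000196;  (−½·δg/g)² = (-0.5×0.0180)² = 8.1e-05
δT/T = √(0.000277) = 0.0166
T = 2.47 s, so δT = 0.0166 × 2.47 = 0.0411 s.

2.47 ± 0.0411 s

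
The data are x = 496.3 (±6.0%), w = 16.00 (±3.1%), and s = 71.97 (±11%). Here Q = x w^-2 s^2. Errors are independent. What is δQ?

2370

For a monomial Q ∝ x, w^-2, s^2, fractional errors add in quadrature:
  (1·δx/x)² = (1×0.0600)² = 0.00360;  (-2·δw/w)² = (-2×0.0310)² = 0.00384;  (2·δs/s)² = (2×0.110)² = 0.0484
δQ/Q = √(0.0558) = 0.236
Q = 10040, so δQ = 0.236 × 10040 = 2370.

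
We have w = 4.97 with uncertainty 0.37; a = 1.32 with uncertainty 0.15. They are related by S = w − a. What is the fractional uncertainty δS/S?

0.109

For a sum/difference, combine absolute errors in quadrature:
  (δw)² = 0.137;  (δa)² = 0.0225
δS = √(0.159) = 0.399
S = 3.65, so δS/S = 0.399/3.65 = 0.109.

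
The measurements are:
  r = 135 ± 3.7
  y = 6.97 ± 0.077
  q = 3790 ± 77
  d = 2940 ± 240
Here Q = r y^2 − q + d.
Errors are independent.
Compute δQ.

342

Let p = r·y^2 = 6560. δp/p = √((1·δr/r)² + (2·δy/y)²) = √(0.000751 + 0.000488) = 0.0352, so δp = 231.
Q = p − q + d: δQ = √(δp² + δq² + δd²) = √(53300 + 5930 + 57600) = 342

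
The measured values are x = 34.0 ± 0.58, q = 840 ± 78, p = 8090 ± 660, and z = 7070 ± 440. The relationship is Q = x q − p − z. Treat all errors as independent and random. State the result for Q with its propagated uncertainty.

13400 ± 2810

Let w = x·q = 28600. δw/w = √((1·δx/x)² + (1·δq/q)²) = √(0.000291 + 0.00862) = 0.0944, so δw = 2700.
Q = w − p − z: δQ = √(δw² + δp² + δz²) = √(7.27e+06 + 4.36e+05 + 1.94e+05) = 2810
Q = 13400.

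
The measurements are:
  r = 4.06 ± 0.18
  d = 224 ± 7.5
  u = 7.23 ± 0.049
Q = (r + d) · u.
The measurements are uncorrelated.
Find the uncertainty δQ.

Let w = r + d = 228. δw = √(δr² + δd²) = √(0.0324 + 56.2) = 7.50, so δw/w = 0.0329.
Q is then a monomial in w, u:
δQ/Q = √((δw/w)² + (1·δu/u)²) = √(0.00108 + 4.59e-05) = 0.0336
Q = 1650, so δQ = 0.0336 × 1650 = 55.4.

55.4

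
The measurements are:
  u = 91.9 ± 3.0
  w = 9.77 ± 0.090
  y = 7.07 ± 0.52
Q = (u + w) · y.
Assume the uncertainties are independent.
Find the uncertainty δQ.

Let h = u + w = 102. δh = √(δu² + δw²) = √(9.00 + 0.00810) = 3.00, so δh/h = 0.0295.
Q is then a monomial in h, y:
δQ/Q = √((δh/h)² + (1·δy/y)²) = √(0.000871 + 0.00541) = 0.0793
Q = 719, so δQ = 0.0793 × 719 = 57.0.

57.0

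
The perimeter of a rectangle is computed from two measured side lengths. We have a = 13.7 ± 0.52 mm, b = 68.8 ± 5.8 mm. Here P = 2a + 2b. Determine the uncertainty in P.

Sums and differences: (δP)² = Σ (cᵢ δxᵢ)².
  (2·δa)² = 1.08;  (2·δb)² = 135
δP = √(136) = 11.6 mm

11.6 mm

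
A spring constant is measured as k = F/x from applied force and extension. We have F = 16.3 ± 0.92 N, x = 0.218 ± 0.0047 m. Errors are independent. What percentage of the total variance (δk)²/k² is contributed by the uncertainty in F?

87.3%

(δk/k)² = (1·δF/F)² + (-1·δx/x)²
  F term: (1×0.0564)² = 0.00319
  x term: (-1×0.0216)² = 0.000465
Total = 0.00365. Share from F = 0.00319/0.00365 = 0.873.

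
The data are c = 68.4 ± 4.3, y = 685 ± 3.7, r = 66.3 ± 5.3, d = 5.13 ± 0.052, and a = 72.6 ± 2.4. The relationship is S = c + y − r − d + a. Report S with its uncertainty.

Sums and differences: (δS)² = Σ (cᵢ δxᵢ)².
  (δc)² = 18.5;  (δy)² = 13.7;  (δr)² = 28.1;  (δd)² = 0.00270;  (δa)² = 5.76
δS = √(66.0) = 8.13
S = 755.

755 ± 8.13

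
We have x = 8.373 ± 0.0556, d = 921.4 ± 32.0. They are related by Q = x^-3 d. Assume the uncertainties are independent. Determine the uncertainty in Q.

0.0628

Since Q is a product/quotient, work with relative uncertainties:
  (-3·δx/x)² = (-3×0.00664)² = 0.000397;  (1·δd/d)² = (1×0.0347)² = 0.00121
δQ/Q = √(0.00160) = 0.0400
Q = 1.570, so δQ = 0.0400 × 1.570 = 0.0628.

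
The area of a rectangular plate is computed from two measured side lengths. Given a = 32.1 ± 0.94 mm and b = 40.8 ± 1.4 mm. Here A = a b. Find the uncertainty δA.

Relative error in a monomial: (δA/A)² = Σ (nᵢ · δxᵢ/xᵢ)².
  (1·δa/a)² = (1×0.0293)² = 0.000858;  (1·δb/b)² = (1×0.0343)² = 0.00118
δA/A = √(0.00203) = 0.0451
A = 1310 mm^2, so δA = 0.0451 × 1310 = 59.1 mm^2.

59.1 mm^2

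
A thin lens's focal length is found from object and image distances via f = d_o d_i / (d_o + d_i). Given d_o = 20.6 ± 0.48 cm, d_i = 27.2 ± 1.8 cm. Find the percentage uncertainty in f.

∂f/∂d_o = (d_i/(d_o+d_i))² = 0.324;  ∂f/∂d_i = (d_o/(d_o+d_i))² = 0.186
δf = √((∂f/∂d_o · δd_o)² + (∂f/∂d_i · δd_i)²) = √(0.0242 + 0.112) = 0.369 cm
f = 11.7 cm, so δf/f = 0.369/11.7 = 0.0315.

3.15%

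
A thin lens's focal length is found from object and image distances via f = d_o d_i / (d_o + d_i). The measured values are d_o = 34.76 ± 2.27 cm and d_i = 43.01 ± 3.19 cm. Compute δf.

∂f/∂d_o = (d_i/(d_o+d_i))² = 0.306;  ∂f/∂d_i = (d_o/(d_o+d_i))² = 0.200
δf = √((∂f/∂d_o · δd_o)² + (∂f/∂d_i · δd_i)²) = √(0.482 + 0.406) = 0.942 cm

0.942 cm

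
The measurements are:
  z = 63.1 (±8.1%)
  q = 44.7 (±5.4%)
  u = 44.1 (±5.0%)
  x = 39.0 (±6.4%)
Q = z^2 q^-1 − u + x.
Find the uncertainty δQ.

Let p = z^2·q^-1 = 89.1. δp/p = √((2·δz/z)² + (-1·δq/q)²) = √(0.0262 + 0.00292) = 0.171, so δp = 15.2.
Q = p − u + x: δQ = √(δp² + δu² + δx²) = √(231 + 4.86 + 6.23) = 15.6

15.6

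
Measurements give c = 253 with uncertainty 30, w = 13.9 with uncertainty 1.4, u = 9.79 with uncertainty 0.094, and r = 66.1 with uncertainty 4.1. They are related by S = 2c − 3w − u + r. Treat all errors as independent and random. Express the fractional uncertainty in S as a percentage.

11.6%

Each term contributes (cᵢ δxᵢ)² to (δS)²:
  (2·δc)² = 3600;  (3·δw)² = 17.6;  (δu)² = 0.00884;  (δr)² = 16.8
δS = √(3630) = 60.3
S = 521, so δS/S = 60.3/521 = 0.116.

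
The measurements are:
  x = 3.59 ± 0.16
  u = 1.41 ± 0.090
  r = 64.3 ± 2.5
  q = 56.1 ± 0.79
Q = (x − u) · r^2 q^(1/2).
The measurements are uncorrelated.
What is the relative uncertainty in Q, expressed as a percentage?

11.5%

Let w = x − u = 2.18. δw = √(δx² + δu²) = √(0.0256 + 0.00810) = 0.184, so δw/w = 0.0842.
Q is then a monomial in w, r, q:
δQ/Q = √((δw/w)² + (2·δr/r)² + (½·δq/q)²) = √(0.00709 + 0.00605 + 4.96e-05) = 0.115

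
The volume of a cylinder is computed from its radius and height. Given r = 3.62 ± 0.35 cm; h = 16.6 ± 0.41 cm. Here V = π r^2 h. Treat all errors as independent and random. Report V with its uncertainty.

Products/powers → add relative errors in quadrature, weighted by exponent:
  (2·δr/r)² = (2×0.0967)² = 0.0374;  (1·δh/h)² = (1×0.0247)² = 0.000610
δV/V = √(0.0380) = 0.195
V = 683 cm^3, so δV = 0.195 × 683 = 133 cm^3.

683 ± 133 cm^3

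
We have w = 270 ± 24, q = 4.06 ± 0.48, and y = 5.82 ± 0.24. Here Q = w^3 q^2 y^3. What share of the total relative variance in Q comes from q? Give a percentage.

(δQ/Q)² = (3·δw/w)² + (2·δq/q)² + (3·δy/y)²
  w term: (3×0.0889)² = 0.0711
  q term: (2×0.118)² = 0.0559
  y term: (3×0.0412)² = 0.0153
Total = 0.142. Share from q = 0.0559/0.142 = 0.393.

39.3%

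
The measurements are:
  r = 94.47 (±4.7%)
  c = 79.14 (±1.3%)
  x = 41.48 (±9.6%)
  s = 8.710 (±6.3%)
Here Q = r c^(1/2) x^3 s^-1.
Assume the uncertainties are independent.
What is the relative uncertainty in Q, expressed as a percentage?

29.9%

Q is a product of powers, so relative uncertainties combine in quadrature:
  (1·δr/r)² = (1×0.0470)² = 0.00221;  (½·δc/c)² = (0.5×0.0130)² = 4.23e-05;  (3·δx/x)² = (3×0.0960)² = 0.0829;  (-1·δs/s)² = (-1×0.0630)² = 0.00397
δQ/Q = √(0.0892) = 0.299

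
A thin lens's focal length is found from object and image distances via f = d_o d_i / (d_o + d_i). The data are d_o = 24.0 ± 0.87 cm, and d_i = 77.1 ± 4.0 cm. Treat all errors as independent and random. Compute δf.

∂f/∂d_o = (d_i/(d_o+d_i))² = 0.582;  ∂f/∂d_i = (d_o/(d_o+d_i))² = 0.0564
δf = √((∂f/∂d_o · δd_o)² + (∂f/∂d_i · δd_i)²) = √(0.256 + 0.0508) = 0.554 cm

0.554 cm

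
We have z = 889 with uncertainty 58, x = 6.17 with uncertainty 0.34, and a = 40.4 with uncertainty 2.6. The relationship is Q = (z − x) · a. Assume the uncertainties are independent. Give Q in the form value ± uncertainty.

35700 ± 3280

Let u = z − x = 883. δu = √(δz² + δx²) = √(3360 + 0.116) = 58.0, so δu/u = 0.0657.
Q is then a monomial in u, a:
δQ/Q = √((δu/u)² + (1·δa/a)²) = √(0.00432 + 0.00414) = 0.0920
Q = 35700, so δQ = 0.0920 × 35700 = 3280.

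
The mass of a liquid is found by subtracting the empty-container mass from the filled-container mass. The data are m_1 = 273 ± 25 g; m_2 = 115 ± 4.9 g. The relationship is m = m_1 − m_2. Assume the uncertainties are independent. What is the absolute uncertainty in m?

Sums and differences: (δm)² = Σ (cᵢ δxᵢ)².
  (δm_1)² = 625;  (δm_2)² = 24.0
δm = √(649) = 25.5 g

25.5 g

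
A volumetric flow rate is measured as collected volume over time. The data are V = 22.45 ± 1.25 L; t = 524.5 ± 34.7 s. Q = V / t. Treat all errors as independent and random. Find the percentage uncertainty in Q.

Products/powers → add relative errors in quadrature, weighted by exponent:
  (1·δV/V)² = (1×0.0557)² = 0.00310;  (-1·δt/t)² = (-1×0.0662)² = 0.00438
δQ/Q = √(0.00748) = 0.0865

8.65%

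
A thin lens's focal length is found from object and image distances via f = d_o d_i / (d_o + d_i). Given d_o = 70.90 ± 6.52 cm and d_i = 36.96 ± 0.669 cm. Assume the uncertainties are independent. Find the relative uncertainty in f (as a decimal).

∂f/∂d_o = (d_i/(d_o+d_i))² = 0.117;  ∂f/∂d_i = (d_o/(d_o+d_i))² = 0.432
δf = √((∂f/∂d_o · δd_o)² + (∂f/∂d_i · δd_i)²) = √(0.586 + 0.0836) = 0.818 cm
f = 24.30 cm, so δf/f = 0.818/24.30 = 0.0337.

0.0337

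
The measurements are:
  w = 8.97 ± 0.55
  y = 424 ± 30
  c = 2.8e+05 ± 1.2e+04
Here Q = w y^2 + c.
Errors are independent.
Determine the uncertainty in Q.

Let p = w·y^2 = 1.61e+06. δp/p = √((1·δw/w)² + (2·δy/y)²) = √(0.00376 + 0.0200) = 0.154, so δp = 2.49e+05.
Q = p + c: δQ = √(δp² + δc²) = √(6.19e+10 + 1.44e+08) = 2.49e+05

2.49e+05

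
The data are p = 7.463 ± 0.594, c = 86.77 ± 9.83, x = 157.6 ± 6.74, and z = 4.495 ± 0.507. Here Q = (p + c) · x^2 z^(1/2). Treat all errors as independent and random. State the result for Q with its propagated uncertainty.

Let u = p + c = 94.23. δu = √(δp² + δc²) = √(0.353 + 96.6) = 9.85, so δu/u = 0.105.
Q is then a monomial in u, x, z:
δQ/Q = √((δu/u)² + (2·δx/x)² + (½·δz/z)²) = √(0.0109 + 0.00732 + 0.00318) = 0.146
Q = 4.962e+06, so δQ = 0.146 × 4.962e+06 = 7.26e+05.

(4.962 ± 0.726) × 10^6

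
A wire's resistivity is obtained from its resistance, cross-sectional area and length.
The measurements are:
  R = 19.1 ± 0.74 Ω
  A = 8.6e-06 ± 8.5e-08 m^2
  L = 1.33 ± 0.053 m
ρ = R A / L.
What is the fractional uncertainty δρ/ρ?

Each factor contributes (exponent × relative error)² to (δρ/ρ)²:
  (1·δR/R)² = (1×0.0387)² = 0.00150;  (1·δA/A)² = (1×0.00988)² = 9.77e-05;  (-1·δL/L)² = (-1×0.0398)² = 0.00159
δρ/ρ = √(0.00319) = 0.0565

0.0565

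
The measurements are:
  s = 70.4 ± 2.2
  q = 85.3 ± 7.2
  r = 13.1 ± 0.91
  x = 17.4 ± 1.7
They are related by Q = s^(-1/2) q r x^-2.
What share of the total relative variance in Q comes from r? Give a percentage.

9.58%

(δQ/Q)² = (−½·δs/s)² + (1·δq/q)² + (1·δr/r)² + (-2·δx/x)²
  s term: (-0.5×0.0312)² = 0.000244
  q term: (1×0.0844)² = 0.00712
  r term: (1×0.0695)² = 0.00483
  x term: (-2×0.0977)² = 0.0382
Total = 0.0504. Share from r = 0.00483/0.0504 = 0.0958.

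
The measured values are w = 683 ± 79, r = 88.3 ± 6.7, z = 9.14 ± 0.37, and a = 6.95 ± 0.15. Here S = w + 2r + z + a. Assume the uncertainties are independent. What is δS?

Sums and differences: (δS)² = Σ (cᵢ δxᵢ)².
  (δw)² = 6240;  (2·δr)² = 180;  (δz)² = 0.137;  (δa)² = 0.0225
δS = √(6420) = 80.1

80.1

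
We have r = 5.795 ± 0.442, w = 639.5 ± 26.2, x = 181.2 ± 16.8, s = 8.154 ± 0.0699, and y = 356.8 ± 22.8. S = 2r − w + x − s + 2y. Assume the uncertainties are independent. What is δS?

55.2

S is a linear combination, so absolute uncertainties add in quadrature:
  (2·δr)² = 0.781;  (δw)² = 686;  (δx)² = 282;  (δs)² = 0.00489;  (2·δy)² = 2080
δS = √(3050) = 55.2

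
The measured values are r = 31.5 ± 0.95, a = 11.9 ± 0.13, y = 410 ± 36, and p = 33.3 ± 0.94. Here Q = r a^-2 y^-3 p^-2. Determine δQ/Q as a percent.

27.2%

Products/powers → add relative errors in quadrature, weighted by exponent:
  (1·δr/r)² = (1×0.0302)² = 0.000910;  (-2·δa/a)² = (-2×0.0109)² = 0.000477;  (-3·δy/y)² = (-3×0.0878)² = 0.0694;  (-2·δp/p)² = (-2×0.0282)² = 0.00319
δQ/Q = √(0.0740) = 0.272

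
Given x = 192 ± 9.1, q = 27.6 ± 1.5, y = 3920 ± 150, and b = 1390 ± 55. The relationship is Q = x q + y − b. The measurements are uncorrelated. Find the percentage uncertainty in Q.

5.29%

Let p = x·q = 5300. δp/p = √((1·δx/x)² + (1·δq/q)²) = √(0.00225 + 0.00295) = 0.0721, so δp = 382.
Q = p + y − b: δQ = √(δp² + δy² + δb²) = √(1.46e+05 + 22500 + 3020) = 414
Q = 7830, so δQ/Q = 414/7830 = 0.0529.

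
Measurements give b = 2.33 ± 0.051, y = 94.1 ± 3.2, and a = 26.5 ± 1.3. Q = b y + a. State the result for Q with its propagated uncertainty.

246 ± 8.96

Let p = b·y = 219. δp/p = √((1·δb/b)² + (1·δy/y)²) = √(0.000479 + 0.00116) = 0.0404, so δp = 8.87.
Q = p + a: δQ = √(δp² + δa²) = √(78.6 + 1.69) = 8.96
Q = 246.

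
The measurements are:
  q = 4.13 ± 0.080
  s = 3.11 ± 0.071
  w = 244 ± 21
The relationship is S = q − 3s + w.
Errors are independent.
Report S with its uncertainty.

239 ± 21.0

For a sum/difference, combine absolute errors in quadrature:
  (δq)² = 0.00640;  (3·δs)² = 0.0454;  (δw)² = 441
δS = √(441) = 21.0
S = 239.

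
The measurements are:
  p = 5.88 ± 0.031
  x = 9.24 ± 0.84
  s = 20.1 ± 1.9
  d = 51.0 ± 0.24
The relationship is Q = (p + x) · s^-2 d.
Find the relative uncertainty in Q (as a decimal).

Let u = p + x = 15.1. δu = √(δp² + δx²) = √(0.000961 + 0.706) = 0.841, so δu/u = 0.0556.
Q is then a monomial in u, s, d:
δQ/Q = √((δu/u)² + (-2·δs/s)² + (1·δd/d)²) = √(0.00309 + 0.0357 + 2.21e-05) = 0.197

0.197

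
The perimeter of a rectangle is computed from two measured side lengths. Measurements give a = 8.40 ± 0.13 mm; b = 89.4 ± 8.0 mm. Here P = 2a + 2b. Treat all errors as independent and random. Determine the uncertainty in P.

16.0 mm

For a sum/difference, combine absolute errors in quadrature:
  (2·δa)² = 0.0676;  (2·δb)² = 256
δP = √(256) = 16.0 mm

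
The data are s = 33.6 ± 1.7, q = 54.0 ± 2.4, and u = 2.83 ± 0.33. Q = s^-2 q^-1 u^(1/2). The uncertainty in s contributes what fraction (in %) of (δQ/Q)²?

(δQ/Q)² = (-2·δs/s)² + (-1·δq/q)² + (½·δu/u)²
  s term: (-2×0.0506)² = 0.0102
  q term: (-1×0.0444)² = 0.00198
  u term: (0.5×0.117)² = 0.00340
Total = 0.0156. Share from s = 0.0102/0.0156 = 0.656.

65.6%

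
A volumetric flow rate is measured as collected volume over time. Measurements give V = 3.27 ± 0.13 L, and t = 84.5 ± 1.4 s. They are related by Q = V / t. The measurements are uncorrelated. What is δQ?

Q is a product of powers, so relative uncertainties combine in quadrature:
  (1·δV/V)² = (1×0.0398)² = 0.00158;  (-1·δt/t)² = (-1×0.0166)² = 0.000275
δQ/Q = √(0.00185) = 0.0431
Q = 0.0387 L/s, so δQ = 0.0431 × 0.0387 = 0.00167 L/s.

0.00167 L/s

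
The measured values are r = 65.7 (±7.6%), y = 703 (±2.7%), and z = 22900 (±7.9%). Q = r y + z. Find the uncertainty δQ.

4140

Let p = r·y = 46200. δp/p = √((1·δr/r)² + (1·δy/y)²) = √(0.00578 + 0.000729) = 0.0807, so δp = 3730.
Q = p + z: δQ = √(δp² + δz²) = √(1.39e+07 + 3.27e+06) = 4140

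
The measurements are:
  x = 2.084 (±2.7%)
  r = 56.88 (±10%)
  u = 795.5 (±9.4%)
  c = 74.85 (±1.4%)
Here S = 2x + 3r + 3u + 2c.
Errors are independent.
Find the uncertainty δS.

225

Sums and differences: (δS)² = Σ (cᵢ δxᵢ)².
  (2·δx)² = 0.0127;  (3·δr)² = 291;  (3·δu)² = 50300;  (2·δc)² = 4.39
δS = √(50600) = 225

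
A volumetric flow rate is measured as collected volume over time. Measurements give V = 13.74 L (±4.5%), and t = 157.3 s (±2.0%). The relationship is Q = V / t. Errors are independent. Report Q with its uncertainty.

Since Q is a product/quotient, work with relative uncertainties:
  (1·δV/V)² = (1×0.0450)² = 0.00202;  (-1·δt/t)² = (-1×0.0200)² = 0.000400
δQ/Q = √(0.00243) = 0.0492
Q = 0.08735 L/s, so δQ = 0.0492 × 0.08735 = 0.00430 L/s.

0.08735 ± 0.00430 L/s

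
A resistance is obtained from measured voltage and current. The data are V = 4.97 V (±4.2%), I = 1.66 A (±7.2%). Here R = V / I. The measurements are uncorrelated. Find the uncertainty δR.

For a monomial R ∝ V, I^-1, fractional errors add in quadrature:
  (1·δV/V)² = (1×0.0420)² = 0.00176;  (-1·δI/I)² = (-1×0.0720)² = 0.00518
δR/R = √(0.00695) = 0.0834
R = 2.99 Ω, so δR = 0.0834 × 2.99 = 0.250 Ω.

0.250 Ω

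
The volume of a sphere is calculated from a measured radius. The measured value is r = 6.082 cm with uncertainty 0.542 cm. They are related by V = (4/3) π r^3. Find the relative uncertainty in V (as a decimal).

0.267

Products/powers → add relative errors in quadrature, weighted by exponent:
  (3·δr/r)² = (3×0.0891)² = 0.0715
δV/V = √(0.0715) = 0.267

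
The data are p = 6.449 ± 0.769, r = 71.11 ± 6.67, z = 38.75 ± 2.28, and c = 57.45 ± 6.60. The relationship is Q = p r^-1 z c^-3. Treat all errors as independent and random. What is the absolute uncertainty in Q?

Each factor contributes (exponent × relative error)² to (δQ/Q)²:
  (1·δp/p)² = (1×0.119)² = 0.0142;  (-1·δr/r)² = (-1×0.0938)² = 0.00880;  (1·δz/z)² = (1×0.0588)² = 0.00346;  (-3·δc/c)² = (-3×0.115)² = 0.119
δQ/Q = √(0.145) = 0.381
Q = 1.853e-05, so δQ = 0.381 × 1.853e-05 = 7.06e-06.

7.06e-06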